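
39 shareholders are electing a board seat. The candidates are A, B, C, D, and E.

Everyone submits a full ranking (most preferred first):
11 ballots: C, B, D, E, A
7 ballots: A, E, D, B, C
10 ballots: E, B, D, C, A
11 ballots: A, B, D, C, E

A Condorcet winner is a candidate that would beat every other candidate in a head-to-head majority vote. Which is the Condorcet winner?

B

B vs A: 21–18
B vs C: 28–11
B vs D: 32–7
B vs E: 22–17
B beats every other candidate.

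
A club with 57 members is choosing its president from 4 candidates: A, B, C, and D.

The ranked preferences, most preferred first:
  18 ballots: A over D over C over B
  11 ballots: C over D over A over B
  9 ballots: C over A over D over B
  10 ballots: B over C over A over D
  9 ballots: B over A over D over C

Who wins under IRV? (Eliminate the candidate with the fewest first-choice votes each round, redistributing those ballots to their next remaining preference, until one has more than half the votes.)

Round 1: A 18, B 19, C 20, D 0. D eliminated.
Round 2: A 18, B 19, C 20. A eliminated.
Round 3: B 19, C 38. C has a majority (≥29).

C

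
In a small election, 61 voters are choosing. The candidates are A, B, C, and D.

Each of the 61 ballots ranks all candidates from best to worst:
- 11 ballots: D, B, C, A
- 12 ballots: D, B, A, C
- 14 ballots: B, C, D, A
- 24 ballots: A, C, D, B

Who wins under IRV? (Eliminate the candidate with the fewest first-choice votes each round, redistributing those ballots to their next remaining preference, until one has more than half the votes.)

Round 1: A 24, B 14, C 0, D 23. C eliminated.
Round 2: A 24, B 14, D 23. B eliminated.
Round 3: A 24, D 37. D has a majority (≥31).

D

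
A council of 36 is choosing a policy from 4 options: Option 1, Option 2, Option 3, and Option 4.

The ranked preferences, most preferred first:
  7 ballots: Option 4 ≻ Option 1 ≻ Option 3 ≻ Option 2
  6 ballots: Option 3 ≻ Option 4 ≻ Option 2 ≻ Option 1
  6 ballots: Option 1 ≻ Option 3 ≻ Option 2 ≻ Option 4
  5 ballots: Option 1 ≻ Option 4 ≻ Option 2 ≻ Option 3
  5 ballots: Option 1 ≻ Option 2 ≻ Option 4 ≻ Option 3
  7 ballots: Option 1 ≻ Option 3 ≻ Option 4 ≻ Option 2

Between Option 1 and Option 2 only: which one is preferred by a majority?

Option 1

Option 1 is ranked above Option 2 on 30 ballots; Option 2 above Option 1 on 6.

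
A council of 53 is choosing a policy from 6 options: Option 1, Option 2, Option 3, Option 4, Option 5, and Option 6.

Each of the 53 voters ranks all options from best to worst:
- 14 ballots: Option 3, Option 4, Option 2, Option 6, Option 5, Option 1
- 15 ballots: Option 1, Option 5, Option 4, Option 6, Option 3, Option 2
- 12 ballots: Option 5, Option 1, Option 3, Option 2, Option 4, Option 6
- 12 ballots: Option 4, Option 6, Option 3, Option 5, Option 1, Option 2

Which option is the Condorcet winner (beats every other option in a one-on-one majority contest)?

Option 5

Option 5 vs Option 1: 38–15
Option 5 vs Option 2: 39–14
Option 5 vs Option 3: 27–26
Option 5 vs Option 4: 27–26
Option 5 vs Option 6: 27–26
Option 5 beats every other option.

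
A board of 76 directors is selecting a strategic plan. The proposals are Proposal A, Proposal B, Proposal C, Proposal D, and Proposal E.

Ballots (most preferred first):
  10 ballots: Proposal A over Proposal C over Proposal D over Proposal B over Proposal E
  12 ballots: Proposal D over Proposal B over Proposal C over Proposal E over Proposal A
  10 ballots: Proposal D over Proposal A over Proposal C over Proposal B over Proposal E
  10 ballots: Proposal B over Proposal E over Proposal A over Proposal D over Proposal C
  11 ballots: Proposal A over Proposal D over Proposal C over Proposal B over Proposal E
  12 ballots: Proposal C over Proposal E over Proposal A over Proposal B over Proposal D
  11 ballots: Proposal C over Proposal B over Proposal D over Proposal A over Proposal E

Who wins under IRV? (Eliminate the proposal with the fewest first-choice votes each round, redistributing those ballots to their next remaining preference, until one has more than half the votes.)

Round 1: Proposal A 21, Proposal B 10, Proposal C 23, Proposal D 22, Proposal E 0. Proposal E eliminated.
Round 2: Proposal A 21, Proposal B 10, Proposal C 23, Proposal D 22. Proposal B eliminated.
Round 3: Proposal A 31, Proposal C 23, Proposal D 22. Proposal D eliminated.
Round 4: Proposal A 41, Proposal C 35. Proposal A has a majority (≥39).

Proposal A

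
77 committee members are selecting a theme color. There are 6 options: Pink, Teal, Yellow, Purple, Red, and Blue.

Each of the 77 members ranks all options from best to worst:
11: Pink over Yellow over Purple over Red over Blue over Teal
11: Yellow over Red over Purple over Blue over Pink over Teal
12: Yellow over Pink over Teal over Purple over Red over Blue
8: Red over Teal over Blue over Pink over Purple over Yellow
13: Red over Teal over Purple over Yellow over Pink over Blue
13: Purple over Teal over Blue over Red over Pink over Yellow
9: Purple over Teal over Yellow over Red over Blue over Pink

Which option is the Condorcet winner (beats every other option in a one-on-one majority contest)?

Purple vs Pink: 46–31
Purple vs Teal: 44–33
Purple vs Yellow: 43–34
Purple vs Red: 45–32
Purple vs Blue: 69–8
Purple beats every other option.

Purple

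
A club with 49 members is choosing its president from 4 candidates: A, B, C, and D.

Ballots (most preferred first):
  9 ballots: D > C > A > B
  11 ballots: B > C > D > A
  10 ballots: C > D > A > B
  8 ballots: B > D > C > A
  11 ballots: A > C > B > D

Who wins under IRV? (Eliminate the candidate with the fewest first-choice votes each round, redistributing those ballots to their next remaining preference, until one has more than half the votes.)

Round 1: A 11, B 19, C 10, D 9. D eliminated.
Round 2: A 11, B 19, C 19. A eliminated.
Round 3: B 19, C 30. C has a majority (≥25).

C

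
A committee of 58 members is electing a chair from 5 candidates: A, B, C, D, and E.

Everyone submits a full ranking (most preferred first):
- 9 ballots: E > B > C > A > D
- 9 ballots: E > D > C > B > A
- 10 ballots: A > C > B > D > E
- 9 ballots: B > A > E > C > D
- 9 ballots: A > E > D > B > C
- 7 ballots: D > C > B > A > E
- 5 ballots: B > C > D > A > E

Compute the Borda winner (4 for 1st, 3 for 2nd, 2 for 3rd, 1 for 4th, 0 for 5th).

A: 9×1 + 9×0 + 10×4 + 9×3 + 9×4 + 7×1 + 5×1 = 124
B: 9×3 + 9×1 + 10×2 + 9×4 + 9×1 + 7×2 + 5×4 = 135
C: 9×2 + 9×2 + 10×3 + 9×1 + 9×0 + 7×3 + 5×3 = 111
D: 9×0 + 9×3 + 10×1 + 9×0 + 9×2 + 7×4 + 5×2 = 93
E: 9×4 + 9×4 + 10×0 + 9×2 + 9×3 + 7×0 + 5×0 = 117

B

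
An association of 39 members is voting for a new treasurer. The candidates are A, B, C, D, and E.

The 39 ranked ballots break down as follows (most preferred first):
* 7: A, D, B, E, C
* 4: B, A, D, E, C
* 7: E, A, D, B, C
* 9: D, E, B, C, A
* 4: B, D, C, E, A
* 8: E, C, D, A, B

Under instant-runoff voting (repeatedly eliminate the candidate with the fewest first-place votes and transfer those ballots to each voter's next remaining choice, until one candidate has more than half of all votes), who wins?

Round 1: A 7, B 8, C 0, D 9, E 15. C eliminated.
Round 2: A 7, B 8, D 9, E 15. A eliminated.
Round 3: B 8, D 16, E 15. B eliminated.
Round 4: D 24, E 15. D has a majority (≥20).

D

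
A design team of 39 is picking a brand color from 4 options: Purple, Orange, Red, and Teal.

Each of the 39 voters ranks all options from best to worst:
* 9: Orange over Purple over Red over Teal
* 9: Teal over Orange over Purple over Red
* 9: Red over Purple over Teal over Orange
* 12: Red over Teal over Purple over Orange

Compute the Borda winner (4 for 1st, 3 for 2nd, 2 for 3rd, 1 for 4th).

Red

Purple: 9×3 + 9×2 + 9×3 + 12×2 = 96
Orange: 9×4 + 9×3 + 9×1 + 12×1 = 84
Red: 9×2 + 9×1 + 9×4 + 12×4 = 111
Teal: 9×1 + 9×4 + 9×2 + 12×3 = 99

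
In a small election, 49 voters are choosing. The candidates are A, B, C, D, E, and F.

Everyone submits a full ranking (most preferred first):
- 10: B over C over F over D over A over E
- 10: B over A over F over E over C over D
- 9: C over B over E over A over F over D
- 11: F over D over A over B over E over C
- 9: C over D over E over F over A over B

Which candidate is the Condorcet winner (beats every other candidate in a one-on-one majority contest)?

B vs A: 29–20
B vs C: 31–18
B vs D: 29–20
B vs E: 40–9
B vs F: 29–20
B beats every other candidate.

B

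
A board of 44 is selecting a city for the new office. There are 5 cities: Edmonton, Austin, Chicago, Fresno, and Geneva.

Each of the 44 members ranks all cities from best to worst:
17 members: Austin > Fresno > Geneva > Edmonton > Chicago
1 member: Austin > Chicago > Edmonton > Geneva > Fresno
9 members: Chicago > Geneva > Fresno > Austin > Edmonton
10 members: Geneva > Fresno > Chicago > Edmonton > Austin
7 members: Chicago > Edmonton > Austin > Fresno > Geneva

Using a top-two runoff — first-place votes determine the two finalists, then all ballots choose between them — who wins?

Round 1 first-place votes: Edmonton 0, Austin 18, Chicago 16, Fresno 0, Geneva 10. Austin and Chicago advance.
Runoff: Austin is ranked above Chicago on 18 ballots, Chicago above Austin on 26.

Chicago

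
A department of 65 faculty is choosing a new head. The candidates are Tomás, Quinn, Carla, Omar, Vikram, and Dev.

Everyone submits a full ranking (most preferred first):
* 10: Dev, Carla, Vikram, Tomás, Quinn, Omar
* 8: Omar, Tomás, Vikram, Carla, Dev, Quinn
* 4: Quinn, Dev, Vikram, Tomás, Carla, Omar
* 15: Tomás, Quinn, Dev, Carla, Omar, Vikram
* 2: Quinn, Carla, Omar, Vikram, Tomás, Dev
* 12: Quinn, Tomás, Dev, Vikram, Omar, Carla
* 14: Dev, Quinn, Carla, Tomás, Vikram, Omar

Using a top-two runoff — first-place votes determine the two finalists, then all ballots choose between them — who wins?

Round 1 first-place votes: Tomás 15, Quinn 18, Carla 0, Omar 8, Vikram 0, Dev 24. Dev and Quinn advance.
Runoff: Dev is ranked above Quinn on 32 ballots, Quinn above Dev on 33.

Quinn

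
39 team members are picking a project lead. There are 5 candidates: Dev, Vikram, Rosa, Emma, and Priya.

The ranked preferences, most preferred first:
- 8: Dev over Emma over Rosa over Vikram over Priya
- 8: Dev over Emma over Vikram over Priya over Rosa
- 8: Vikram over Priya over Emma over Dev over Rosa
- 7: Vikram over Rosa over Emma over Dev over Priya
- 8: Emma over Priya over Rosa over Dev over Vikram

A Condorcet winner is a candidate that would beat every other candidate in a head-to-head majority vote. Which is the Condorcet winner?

Emma vs Dev: 23–16
Emma vs Vikram: 24–15
Emma vs Rosa: 32–7
Emma vs Priya: 31–8
Emma beats every other candidate.

Emma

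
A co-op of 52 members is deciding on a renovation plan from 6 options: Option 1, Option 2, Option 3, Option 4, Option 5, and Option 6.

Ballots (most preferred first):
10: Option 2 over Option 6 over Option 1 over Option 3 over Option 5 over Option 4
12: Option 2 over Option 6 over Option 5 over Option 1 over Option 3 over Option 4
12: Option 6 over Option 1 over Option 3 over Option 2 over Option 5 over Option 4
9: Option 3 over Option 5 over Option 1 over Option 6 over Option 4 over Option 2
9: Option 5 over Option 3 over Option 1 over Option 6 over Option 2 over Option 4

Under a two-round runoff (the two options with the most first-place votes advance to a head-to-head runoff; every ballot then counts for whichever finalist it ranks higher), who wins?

Option 6

Round 1 first-place votes: Option 1 0, Option 2 22, Option 3 9, Option 4 0, Option 5 9, Option 6 12. Option 2 and Option 6 advance.
Runoff: Option 2 is ranked above Option 6 on 22 ballots, Option 6 above Option 2 on 30.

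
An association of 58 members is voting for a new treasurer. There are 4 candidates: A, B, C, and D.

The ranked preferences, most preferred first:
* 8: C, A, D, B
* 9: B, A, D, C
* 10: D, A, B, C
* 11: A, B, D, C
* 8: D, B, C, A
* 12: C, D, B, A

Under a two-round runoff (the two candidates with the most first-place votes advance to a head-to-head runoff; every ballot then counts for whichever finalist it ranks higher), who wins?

Round 1 first-place votes: A 11, B 9, C 20, D 18. C and D advance.
Runoff: C is ranked above D on 20 ballots, D above C on 38.

D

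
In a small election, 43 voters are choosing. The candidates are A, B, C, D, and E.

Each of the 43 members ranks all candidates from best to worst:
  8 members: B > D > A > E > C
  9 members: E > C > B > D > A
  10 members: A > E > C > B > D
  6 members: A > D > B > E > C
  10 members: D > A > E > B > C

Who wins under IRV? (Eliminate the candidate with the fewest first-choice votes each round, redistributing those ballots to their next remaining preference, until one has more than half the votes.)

D

Round 1: A 16, B 8, C 0, D 10, E 9. C eliminated.
Round 2: A 16, B 8, D 10, E 9. B eliminated.
Round 3: A 16, D 18, E 9. E eliminated.
Round 4: A 16, D 27. D has a majority (≥22).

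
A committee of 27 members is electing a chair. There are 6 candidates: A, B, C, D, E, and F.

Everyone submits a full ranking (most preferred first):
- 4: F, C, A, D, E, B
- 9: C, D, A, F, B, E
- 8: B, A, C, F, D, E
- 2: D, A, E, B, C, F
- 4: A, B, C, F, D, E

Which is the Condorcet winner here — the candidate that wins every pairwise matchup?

A

A vs B: 19–8
A vs C: 14–13
A vs D: 16–11
A vs E: 27–0
A vs F: 23–4
A beats every other candidate.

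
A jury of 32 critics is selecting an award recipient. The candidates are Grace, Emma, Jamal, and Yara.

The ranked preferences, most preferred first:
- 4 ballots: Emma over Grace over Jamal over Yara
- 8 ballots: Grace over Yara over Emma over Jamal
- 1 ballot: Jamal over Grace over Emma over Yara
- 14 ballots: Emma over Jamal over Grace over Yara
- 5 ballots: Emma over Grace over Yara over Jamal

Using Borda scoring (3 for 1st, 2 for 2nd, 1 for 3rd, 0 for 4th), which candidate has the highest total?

Grace: 4×2 + 8×3 + 1×2 + 14×1 + 5×2 = 58
Emma: 4×3 + 8×1 + 1×1 + 14×3 + 5×3 = 78
Jamal: 4×1 + 8×0 + 1×3 + 14×2 + 5×0 = 35
Yara: 4×0 + 8×2 + 1×0 + 14×0 + 5×1 = 21

Emma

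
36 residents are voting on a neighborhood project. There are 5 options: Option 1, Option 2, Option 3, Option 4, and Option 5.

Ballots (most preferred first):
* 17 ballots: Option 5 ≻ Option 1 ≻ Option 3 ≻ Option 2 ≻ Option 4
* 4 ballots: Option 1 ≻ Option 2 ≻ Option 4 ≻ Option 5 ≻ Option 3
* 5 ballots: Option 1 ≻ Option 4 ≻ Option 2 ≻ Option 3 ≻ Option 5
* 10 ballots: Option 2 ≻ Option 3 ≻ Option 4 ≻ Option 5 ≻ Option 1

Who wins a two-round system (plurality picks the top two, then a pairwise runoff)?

Option 2

Round 1 first-place votes: Option 1 9, Option 2 10, Option 3 0, Option 4 0, Option 5 17. Option 5 and Option 2 advance.
Runoff: Option 5 is ranked above Option 2 on 17 ballots, Option 2 above Option 5 on 19.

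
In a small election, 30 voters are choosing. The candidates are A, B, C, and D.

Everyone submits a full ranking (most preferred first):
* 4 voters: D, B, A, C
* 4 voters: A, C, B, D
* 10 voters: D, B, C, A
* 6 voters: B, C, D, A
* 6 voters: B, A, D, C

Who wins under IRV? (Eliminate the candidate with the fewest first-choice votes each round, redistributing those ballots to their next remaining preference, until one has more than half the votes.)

Round 1: A 4, B 12, C 0, D 14. C eliminated.
Round 2: A 4, B 12, D 14. A eliminated.
Round 3: B 16, D 14. B has a majority (≥16).

B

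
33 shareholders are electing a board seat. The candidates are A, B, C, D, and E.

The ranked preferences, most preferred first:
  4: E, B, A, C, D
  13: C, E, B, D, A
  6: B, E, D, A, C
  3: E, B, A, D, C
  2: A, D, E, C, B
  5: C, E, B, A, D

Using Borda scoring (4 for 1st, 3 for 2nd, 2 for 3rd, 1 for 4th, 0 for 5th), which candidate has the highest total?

A: 4×2 + 13×0 + 6×1 + 3×2 + 2×4 + 5×1 = 33
B: 4×3 + 13×2 + 6×4 + 3×3 + 2×0 + 5×2 = 81
C: 4×1 + 13×4 + 6×0 + 3×0 + 2×1 + 5×4 = 78
D: 4×0 + 13×1 + 6×2 + 3×1 + 2×3 + 5×0 = 34
E: 4×4 + 13×3 + 6×3 + 3×4 + 2×2 + 5×3 = 104

E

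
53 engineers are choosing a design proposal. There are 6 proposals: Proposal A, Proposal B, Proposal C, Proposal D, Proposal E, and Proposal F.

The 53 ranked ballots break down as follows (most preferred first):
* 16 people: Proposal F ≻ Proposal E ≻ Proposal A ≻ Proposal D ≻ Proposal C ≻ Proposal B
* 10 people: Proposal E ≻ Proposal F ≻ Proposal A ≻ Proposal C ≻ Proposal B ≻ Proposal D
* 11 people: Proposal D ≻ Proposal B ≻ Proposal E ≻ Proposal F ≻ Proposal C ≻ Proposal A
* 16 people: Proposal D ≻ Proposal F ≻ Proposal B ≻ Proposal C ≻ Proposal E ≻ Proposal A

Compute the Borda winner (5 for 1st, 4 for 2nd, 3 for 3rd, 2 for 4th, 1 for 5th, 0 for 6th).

Proposal A: 16×3 + 10×3 + 11×0 + 16×0 = 78
Proposal B: 16×0 + 10×1 + 11×4 + 16×3 = 102
Proposal C: 16×1 + 10×2 + 11×1 + 16×2 = 79
Proposal D: 16×2 + 10×0 + 11×5 + 16×5 = 167
Proposal E: 16×4 + 10×5 + 11×3 + 16×1 = 163
Proposal F: 16×5 + 10×4 + 11×2 + 16×4 = 206

Proposal F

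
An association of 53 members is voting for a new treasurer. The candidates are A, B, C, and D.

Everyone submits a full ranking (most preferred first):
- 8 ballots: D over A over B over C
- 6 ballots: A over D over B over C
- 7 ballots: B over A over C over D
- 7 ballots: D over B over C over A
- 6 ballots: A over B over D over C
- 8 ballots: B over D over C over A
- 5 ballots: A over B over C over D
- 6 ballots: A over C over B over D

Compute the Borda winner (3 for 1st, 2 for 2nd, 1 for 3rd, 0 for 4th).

A: 8×2 + 6×3 + 7×2 + 7×0 + 6×3 + 8×0 + 5×3 + 6×3 = 99
B: 8×1 + 6×1 + 7×3 + 7×2 + 6×2 + 8×3 + 5×2 + 6×1 = 101
C: 8×0 + 6×0 + 7×1 + 7×1 + 6×0 + 8×1 + 5×1 + 6×2 = 39
D: 8×3 + 6×2 + 7×0 + 7×3 + 6×1 + 8×2 + 5×0 + 6×0 = 79

B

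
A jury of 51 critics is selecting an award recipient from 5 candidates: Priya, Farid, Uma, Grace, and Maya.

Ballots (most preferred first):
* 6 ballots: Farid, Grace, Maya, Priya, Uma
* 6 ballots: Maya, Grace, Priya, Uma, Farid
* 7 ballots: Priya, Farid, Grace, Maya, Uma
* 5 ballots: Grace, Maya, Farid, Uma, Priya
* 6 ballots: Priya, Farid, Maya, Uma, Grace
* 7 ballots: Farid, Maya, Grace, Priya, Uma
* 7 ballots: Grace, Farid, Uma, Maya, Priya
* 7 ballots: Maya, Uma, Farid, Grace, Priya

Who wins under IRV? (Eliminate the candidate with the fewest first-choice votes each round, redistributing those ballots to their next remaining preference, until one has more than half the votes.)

Round 1: Priya 13, Farid 13, Uma 0, Grace 12, Maya 13. Uma eliminated.
Round 2: Priya 13, Farid 13, Grace 12, Maya 13. Grace eliminated.
Round 3: Priya 13, Farid 20, Maya 18. Priya eliminated.
Round 4: Farid 33, Maya 18. Farid has a majority (≥26).

Farid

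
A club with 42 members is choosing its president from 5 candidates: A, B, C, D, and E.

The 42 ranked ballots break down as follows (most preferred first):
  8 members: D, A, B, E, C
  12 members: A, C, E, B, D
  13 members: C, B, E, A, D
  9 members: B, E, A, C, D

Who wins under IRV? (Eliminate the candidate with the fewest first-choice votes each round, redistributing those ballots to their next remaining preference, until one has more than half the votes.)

Round 1: A 12, B 9, C 13, D 8, E 0. E eliminated.
Round 2: A 12, B 9, C 13, D 8. D eliminated.
Round 3: A 20, B 9, C 13. B eliminated.
Round 4: A 29, C 13. A has a majority (≥22).

A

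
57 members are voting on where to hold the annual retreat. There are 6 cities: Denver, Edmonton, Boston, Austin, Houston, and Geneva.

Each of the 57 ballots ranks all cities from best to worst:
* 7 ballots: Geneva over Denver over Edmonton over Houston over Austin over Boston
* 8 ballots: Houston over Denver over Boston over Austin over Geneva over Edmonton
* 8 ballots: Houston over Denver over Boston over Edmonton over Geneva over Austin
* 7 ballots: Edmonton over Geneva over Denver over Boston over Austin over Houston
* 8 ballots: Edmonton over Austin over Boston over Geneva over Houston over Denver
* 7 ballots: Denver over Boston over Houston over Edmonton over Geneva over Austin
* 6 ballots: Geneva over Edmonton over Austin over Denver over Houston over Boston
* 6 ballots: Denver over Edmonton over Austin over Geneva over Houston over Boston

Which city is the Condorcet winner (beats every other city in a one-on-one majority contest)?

Denver

Denver vs Edmonton: 36–21
Denver vs Boston: 49–8
Denver vs Austin: 43–14
Denver vs Houston: 33–24
Denver vs Geneva: 29–28
Denver beats every other city.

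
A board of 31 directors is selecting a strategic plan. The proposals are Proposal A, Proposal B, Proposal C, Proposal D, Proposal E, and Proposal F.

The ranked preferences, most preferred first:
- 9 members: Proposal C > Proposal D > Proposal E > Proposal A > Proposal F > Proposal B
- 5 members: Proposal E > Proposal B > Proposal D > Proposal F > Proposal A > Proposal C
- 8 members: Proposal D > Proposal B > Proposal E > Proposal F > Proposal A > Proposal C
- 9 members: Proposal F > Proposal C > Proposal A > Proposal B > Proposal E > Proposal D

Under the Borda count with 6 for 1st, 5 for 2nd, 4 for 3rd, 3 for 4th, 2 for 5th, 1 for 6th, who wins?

Proposal A: 9×3 + 5×2 + 8×2 + 9×4 = 89
Proposal B: 9×1 + 5×5 + 8×5 + 9×3 = 101
Proposal C: 9×6 + 5×1 + 8×1 + 9×5 = 112
Proposal D: 9×5 + 5×4 + 8×6 + 9×1 = 122
Proposal E: 9×4 + 5×6 + 8×4 + 9×2 = 116
Proposal F: 9×2 + 5×3 + 8×3 + 9×6 = 111

Proposal D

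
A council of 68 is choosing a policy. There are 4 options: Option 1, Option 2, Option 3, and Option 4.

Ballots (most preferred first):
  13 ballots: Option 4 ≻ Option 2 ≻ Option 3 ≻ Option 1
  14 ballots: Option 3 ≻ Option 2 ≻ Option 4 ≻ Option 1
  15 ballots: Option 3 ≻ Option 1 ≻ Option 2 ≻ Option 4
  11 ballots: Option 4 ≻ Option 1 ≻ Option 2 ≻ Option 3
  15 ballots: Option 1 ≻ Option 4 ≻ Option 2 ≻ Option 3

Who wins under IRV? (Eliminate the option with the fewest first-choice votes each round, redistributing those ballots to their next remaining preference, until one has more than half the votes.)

Round 1: Option 1 15, Option 2 0, Option 3 29, Option 4 24. Option 2 eliminated.
Round 2: Option 1 15, Option 3 29, Option 4 24. Option 1 eliminated.
Round 3: Option 3 29, Option 4 39. Option 4 has a majority (≥35).

Option 4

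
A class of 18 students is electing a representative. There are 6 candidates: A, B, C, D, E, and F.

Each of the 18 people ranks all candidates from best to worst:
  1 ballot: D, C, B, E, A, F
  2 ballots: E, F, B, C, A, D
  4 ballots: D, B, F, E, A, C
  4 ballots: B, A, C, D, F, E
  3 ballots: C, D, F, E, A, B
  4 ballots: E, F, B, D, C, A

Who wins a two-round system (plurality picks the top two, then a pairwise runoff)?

Round 1 first-place votes: A 0, B 4, C 3, D 5, E 6, F 0. E and D advance.
Runoff: E is ranked above D on 6 ballots, D above E on 12.

D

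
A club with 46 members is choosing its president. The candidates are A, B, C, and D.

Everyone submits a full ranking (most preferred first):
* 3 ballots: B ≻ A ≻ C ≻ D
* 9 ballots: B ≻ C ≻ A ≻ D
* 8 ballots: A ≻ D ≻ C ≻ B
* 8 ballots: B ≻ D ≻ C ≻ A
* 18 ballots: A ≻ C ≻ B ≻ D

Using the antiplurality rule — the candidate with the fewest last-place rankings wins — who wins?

Last-place votes: A 8, B 8, C 0, D 30.

C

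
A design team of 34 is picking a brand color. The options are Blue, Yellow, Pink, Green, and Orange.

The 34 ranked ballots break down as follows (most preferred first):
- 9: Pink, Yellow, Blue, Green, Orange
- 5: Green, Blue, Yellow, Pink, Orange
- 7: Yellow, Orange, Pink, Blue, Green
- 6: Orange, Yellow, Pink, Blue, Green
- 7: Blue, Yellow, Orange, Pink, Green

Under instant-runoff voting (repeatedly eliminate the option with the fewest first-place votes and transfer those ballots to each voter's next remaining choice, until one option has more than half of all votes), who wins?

Yellow

Round 1: Blue 7, Yellow 7, Pink 9, Green 5, Orange 6. Green eliminated.
Round 2: Blue 12, Yellow 7, Pink 9, Orange 6. Orange eliminated.
Round 3: Blue 12, Yellow 13, Pink 9. Pink eliminated.
Round 4: Blue 12, Yellow 22. Yellow has a majority (≥18).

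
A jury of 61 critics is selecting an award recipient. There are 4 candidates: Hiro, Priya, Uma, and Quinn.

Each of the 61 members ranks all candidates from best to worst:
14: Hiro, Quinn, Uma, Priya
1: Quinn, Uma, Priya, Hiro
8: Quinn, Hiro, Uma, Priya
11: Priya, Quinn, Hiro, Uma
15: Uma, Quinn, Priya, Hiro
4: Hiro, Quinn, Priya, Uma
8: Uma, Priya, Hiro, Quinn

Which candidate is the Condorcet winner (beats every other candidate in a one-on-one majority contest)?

Quinn

Quinn vs Hiro: 35–26
Quinn vs Priya: 42–19
Quinn vs Uma: 38–23
Quinn beats every other candidate.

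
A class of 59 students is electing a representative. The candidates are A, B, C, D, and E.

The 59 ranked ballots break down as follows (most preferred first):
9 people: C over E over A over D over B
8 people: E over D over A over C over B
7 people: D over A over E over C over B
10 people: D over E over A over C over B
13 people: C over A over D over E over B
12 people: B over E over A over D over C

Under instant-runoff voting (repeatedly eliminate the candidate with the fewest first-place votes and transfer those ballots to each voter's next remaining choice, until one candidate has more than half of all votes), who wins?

D

Round 1: A 0, B 12, C 22, D 17, E 8. A eliminated.
Round 2: B 12, C 22, D 17, E 8. E eliminated.
Round 3: B 12, C 22, D 25. B eliminated.
Round 4: C 22, D 37. D has a majority (≥30).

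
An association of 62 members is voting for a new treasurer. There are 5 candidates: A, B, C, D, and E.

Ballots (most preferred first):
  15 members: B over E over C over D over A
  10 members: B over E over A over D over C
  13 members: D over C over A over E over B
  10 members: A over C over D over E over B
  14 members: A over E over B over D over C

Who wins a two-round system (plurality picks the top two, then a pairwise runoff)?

Round 1 first-place votes: A 24, B 25, C 0, D 13, E 0. B and A advance.
Runoff: B is ranked above A on 25 ballots, A above B on 37.

A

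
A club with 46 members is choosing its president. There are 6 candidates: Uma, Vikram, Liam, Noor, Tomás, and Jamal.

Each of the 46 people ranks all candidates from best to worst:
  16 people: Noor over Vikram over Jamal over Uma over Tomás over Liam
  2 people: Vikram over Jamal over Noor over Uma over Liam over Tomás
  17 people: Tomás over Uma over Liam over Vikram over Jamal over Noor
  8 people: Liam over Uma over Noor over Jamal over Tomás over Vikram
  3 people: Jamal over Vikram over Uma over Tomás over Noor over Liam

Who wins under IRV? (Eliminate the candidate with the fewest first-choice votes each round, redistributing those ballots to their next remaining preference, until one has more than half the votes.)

Round 1: Uma 0, Vikram 2, Liam 8, Noor 16, Tomás 17, Jamal 3. Uma eliminated.
Round 2: Vikram 2, Liam 8, Noor 16, Tomás 17, Jamal 3. Vikram eliminated.
Round 3: Liam 8, Noor 16, Tomás 17, Jamal 5. Jamal eliminated.
Round 4: Liam 8, Noor 18, Tomás 20. Liam eliminated.
Round 5: Noor 26, Tomás 20. Noor has a majority (≥24).

Noor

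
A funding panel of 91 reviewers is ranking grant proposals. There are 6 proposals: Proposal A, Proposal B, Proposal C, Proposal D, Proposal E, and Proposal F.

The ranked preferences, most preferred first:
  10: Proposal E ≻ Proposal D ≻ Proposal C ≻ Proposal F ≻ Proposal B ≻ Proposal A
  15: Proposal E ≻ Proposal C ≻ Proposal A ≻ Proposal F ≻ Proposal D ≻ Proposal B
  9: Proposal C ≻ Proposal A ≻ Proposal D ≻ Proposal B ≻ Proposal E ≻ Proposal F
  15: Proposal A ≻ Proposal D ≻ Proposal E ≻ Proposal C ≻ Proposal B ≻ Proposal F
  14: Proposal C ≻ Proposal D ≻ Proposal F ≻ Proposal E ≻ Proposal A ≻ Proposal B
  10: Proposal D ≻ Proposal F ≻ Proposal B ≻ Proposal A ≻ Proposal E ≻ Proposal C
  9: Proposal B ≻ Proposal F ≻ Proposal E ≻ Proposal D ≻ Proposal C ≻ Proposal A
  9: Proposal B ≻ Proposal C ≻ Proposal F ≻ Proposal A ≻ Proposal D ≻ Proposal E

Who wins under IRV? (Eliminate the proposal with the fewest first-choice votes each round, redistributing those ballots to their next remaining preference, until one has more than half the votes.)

Round 1: Proposal A 15, Proposal B 18, Proposal C 23, Proposal D 10, Proposal E 25, Proposal F 0. Proposal F eliminated.
Round 2: Proposal A 15, Proposal B 18, Proposal C 23, Proposal D 10, Proposal E 25. Proposal D eliminated.
Round 3: Proposal A 15, Proposal B 28, Proposal C 23, Proposal E 25. Proposal A eliminated.
Round 4: Proposal B 28, Proposal C 23, Proposal E 40. Proposal C eliminated.
Round 5: Proposal B 37, Proposal E 54. Proposal E has a majority (≥46).

Proposal E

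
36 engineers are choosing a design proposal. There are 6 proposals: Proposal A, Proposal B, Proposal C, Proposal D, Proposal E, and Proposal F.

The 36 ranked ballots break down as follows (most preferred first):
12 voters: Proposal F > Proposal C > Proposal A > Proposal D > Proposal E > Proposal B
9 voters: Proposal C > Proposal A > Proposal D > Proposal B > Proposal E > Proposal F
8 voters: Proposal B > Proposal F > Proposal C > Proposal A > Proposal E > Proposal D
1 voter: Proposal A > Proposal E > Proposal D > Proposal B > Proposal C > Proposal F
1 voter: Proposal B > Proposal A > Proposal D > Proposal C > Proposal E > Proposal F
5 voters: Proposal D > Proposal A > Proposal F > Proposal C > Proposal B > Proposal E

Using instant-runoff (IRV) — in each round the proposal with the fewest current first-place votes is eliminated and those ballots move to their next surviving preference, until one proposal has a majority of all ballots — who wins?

Round 1: Proposal A 1, Proposal B 9, Proposal C 9, Proposal D 5, Proposal E 0, Proposal F 12. Proposal E eliminated.
Round 2: Proposal A 1, Proposal B 9, Proposal C 9, Proposal D 5, Proposal F 12. Proposal A eliminated.
Round 3: Proposal B 9, Proposal C 9, Proposal D 6, Proposal F 12. Proposal D eliminated.
Round 4: Proposal B 10, Proposal C 9, Proposal F 17. Proposal C eliminated.
Round 5: Proposal B 19, Proposal F 17. Proposal B has a majority (≥19).

Proposal B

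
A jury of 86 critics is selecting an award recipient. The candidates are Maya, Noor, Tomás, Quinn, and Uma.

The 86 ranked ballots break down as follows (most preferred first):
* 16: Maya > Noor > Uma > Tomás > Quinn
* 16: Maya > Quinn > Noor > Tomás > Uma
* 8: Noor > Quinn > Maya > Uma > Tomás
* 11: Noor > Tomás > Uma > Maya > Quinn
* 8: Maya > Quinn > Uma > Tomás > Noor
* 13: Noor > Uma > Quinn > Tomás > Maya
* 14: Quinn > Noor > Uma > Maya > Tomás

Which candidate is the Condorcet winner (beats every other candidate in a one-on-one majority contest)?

Noor

Noor vs Maya: 46–40
Noor vs Tomás: 78–8
Noor vs Quinn: 48–38
Noor vs Uma: 78–8
Noor beats every other candidate.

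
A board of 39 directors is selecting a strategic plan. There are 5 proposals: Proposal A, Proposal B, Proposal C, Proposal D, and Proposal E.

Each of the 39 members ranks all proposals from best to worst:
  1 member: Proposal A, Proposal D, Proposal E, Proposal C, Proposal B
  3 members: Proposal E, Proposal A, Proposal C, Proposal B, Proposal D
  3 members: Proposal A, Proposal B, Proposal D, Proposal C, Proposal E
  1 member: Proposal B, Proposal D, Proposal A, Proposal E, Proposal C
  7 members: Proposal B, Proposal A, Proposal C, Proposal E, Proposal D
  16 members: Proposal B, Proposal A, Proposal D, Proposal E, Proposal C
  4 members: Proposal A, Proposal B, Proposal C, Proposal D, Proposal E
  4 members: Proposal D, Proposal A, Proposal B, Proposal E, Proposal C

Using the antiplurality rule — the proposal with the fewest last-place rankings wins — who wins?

Proposal A

Last-place votes: Proposal A 0, Proposal B 1, Proposal C 21, Proposal D 10, Proposal E 7.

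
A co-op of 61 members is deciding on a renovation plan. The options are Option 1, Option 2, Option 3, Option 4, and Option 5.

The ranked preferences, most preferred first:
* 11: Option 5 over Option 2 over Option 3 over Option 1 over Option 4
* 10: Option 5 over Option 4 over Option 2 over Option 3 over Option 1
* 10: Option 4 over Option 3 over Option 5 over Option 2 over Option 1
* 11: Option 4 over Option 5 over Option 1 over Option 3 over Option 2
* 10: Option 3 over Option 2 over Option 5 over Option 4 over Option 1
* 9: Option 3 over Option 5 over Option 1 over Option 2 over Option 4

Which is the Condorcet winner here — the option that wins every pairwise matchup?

Option 5 vs Option 1: 61–0
Option 5 vs Option 2: 51–10
Option 5 vs Option 3: 32–29
Option 5 vs Option 4: 40–21
Option 5 beats every other option.

Option 5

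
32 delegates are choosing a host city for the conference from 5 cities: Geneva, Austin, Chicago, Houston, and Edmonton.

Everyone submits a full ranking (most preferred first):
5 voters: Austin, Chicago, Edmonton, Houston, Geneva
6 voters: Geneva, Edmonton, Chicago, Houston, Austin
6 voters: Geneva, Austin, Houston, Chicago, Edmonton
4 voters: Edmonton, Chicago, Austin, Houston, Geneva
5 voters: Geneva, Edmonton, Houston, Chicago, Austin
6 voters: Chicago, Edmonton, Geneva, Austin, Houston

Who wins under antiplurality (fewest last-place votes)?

Chicago

Last-place votes: Geneva 9, Austin 11, Chicago 0, Houston 6, Edmonton 6.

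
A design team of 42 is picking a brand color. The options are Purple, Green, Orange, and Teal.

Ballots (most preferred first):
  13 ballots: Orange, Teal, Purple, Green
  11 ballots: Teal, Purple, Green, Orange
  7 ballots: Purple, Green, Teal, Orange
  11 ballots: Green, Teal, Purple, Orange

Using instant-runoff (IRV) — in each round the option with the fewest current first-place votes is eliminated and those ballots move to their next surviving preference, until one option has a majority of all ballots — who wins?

Round 1: Purple 7, Green 11, Orange 13, Teal 11. Purple eliminated.
Round 2: Green 18, Orange 13, Teal 11. Teal eliminated.
Round 3: Green 29, Orange 13. Green has a majority (≥22).

Green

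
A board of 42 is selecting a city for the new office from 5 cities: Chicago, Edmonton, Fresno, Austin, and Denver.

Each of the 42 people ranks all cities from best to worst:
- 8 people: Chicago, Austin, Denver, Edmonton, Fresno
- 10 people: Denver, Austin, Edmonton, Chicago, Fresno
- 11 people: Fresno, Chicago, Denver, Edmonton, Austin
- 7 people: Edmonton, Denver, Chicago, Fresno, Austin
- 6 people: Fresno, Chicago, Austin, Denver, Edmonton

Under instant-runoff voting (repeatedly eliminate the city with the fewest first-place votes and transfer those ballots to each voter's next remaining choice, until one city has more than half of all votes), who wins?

Denver

Round 1: Chicago 8, Edmonton 7, Fresno 17, Austin 0, Denver 10. Austin eliminated.
Round 2: Chicago 8, Edmonton 7, Fresno 17, Denver 10. Edmonton eliminated.
Round 3: Chicago 8, Fresno 17, Denver 17. Chicago eliminated.
Round 4: Fresno 17, Denver 25. Denver has a majority (≥22).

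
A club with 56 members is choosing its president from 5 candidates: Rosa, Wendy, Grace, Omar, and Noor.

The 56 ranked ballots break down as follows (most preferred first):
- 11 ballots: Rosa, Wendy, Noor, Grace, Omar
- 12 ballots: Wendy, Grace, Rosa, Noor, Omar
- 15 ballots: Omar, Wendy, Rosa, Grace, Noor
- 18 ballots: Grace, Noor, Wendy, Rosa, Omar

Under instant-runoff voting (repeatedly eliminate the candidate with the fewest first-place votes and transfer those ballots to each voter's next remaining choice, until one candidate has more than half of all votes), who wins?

Round 1: Rosa 11, Wendy 12, Grace 18, Omar 15, Noor 0. Noor eliminated.
Round 2: Rosa 11, Wendy 12, Grace 18, Omar 15. Rosa eliminated.
Round 3: Wendy 23, Grace 18, Omar 15. Omar eliminated.
Round 4: Wendy 38, Grace 18. Wendy has a majority (≥29).

Wendy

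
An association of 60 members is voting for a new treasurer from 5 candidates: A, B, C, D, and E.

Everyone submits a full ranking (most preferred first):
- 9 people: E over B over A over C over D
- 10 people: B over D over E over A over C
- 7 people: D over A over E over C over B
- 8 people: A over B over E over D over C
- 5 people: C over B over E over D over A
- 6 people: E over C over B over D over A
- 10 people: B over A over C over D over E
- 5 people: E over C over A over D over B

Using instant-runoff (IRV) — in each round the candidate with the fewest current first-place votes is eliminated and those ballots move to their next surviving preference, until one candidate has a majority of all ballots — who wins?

Round 1: A 8, B 20, C 5, D 7, E 20. C eliminated.
Round 2: A 8, B 25, D 7, E 20. D eliminated.
Round 3: A 15, B 25, E 20. A eliminated.
Round 4: B 33, E 27. B has a majority (≥31).

B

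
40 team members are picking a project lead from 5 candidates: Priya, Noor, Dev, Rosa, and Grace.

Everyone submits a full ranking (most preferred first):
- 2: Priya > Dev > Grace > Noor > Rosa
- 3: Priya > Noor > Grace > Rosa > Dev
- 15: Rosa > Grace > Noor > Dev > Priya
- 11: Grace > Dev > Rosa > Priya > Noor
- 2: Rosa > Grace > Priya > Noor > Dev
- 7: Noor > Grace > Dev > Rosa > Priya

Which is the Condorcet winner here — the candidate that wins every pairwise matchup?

Grace vs Priya: 35–5
Grace vs Noor: 30–10
Grace vs Dev: 38–2
Grace vs Rosa: 23–17
Grace beats every other candidate.

Grace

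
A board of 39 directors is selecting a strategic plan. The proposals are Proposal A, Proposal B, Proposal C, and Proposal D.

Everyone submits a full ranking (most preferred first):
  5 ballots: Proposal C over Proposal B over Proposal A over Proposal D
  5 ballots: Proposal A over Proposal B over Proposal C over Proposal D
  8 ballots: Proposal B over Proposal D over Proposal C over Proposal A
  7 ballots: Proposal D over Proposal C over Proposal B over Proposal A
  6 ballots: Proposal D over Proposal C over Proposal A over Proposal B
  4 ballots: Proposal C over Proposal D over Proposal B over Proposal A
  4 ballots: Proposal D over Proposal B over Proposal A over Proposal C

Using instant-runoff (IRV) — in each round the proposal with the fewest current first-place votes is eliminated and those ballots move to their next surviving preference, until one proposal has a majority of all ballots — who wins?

Proposal D

Round 1: Proposal A 5, Proposal B 8, Proposal C 9, Proposal D 17. Proposal A eliminated.
Round 2: Proposal B 13, Proposal C 9, Proposal D 17. Proposal C eliminated.
Round 3: Proposal B 18, Proposal D 21. Proposal D has a majority (≥20).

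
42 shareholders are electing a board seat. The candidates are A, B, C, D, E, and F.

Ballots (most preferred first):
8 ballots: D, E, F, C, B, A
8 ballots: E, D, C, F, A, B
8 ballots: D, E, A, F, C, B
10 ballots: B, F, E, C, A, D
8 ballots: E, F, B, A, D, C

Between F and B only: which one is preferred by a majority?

F is ranked above B on 32 ballots; B above F on 10.

F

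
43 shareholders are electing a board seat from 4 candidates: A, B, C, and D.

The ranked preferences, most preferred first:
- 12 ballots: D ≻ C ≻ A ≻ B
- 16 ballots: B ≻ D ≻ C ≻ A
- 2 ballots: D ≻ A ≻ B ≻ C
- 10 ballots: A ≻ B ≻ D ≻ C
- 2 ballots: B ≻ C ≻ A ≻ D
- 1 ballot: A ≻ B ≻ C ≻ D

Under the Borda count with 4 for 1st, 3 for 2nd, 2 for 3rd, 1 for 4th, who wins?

A: 12×2 + 16×1 + 2×3 + 10×4 + 2×2 + 1×4 = 94
B: 12×1 + 16×4 + 2×2 + 10×3 + 2×4 + 1×3 = 121
C: 12×3 + 16×2 + 2×1 + 10×1 + 2×3 + 1×2 = 88
D: 12×4 + 16×3 + 2×4 + 10×2 + 2×1 + 1×1 = 127

D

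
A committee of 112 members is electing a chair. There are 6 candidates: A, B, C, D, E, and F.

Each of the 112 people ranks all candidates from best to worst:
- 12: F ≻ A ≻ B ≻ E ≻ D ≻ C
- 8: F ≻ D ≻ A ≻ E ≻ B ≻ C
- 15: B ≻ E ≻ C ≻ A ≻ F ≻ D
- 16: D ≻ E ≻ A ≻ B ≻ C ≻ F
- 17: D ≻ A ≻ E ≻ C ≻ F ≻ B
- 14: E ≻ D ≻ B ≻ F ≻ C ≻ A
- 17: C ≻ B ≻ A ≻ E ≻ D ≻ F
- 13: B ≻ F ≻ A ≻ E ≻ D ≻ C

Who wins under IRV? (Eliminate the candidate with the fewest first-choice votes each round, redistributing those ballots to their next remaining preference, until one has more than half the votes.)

B

Round 1: A 0, B 28, C 17, D 33, E 14, F 20. A eliminated.
Round 2: B 28, C 17, D 33, E 14, F 20. E eliminated.
Round 3: B 28, C 17, D 47, F 20. C eliminated.
Round 4: B 45, D 47, F 20. F eliminated.
Round 5: B 57, D 55. B has a majority (≥57).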